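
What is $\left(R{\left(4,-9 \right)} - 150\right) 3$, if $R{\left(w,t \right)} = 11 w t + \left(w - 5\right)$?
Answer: $-1641$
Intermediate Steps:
$R{\left(w,t \right)} = -5 + w + 11 t w$ ($R{\left(w,t \right)} = 11 t w + \left(-5 + w\right) = -5 + w + 11 t w$)
$\left(R{\left(4,-9 \right)} - 150\right) 3 = \left(\left(-5 + 4 + 11 \left(-9\right) 4\right) - 150\right) 3 = \left(\left(-5 + 4 - 396\right) - 150\right) 3 = \left(-397 - 150\right) 3 = \left(-547\right) 3 = -1641$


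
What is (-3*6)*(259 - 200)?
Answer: -1062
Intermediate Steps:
(-3*6)*(259 - 200) = -18*59 = -1062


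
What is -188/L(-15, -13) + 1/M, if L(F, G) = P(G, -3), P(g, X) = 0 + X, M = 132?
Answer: 8273/132 ≈ 62.674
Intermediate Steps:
P(g, X) = X
L(F, G) = -3
-188/L(-15, -13) + 1/M = -188/(-3) + 1/132 = -188*(-⅓) + 1*(1/132) = 188/3 + 1/132 = 8273/132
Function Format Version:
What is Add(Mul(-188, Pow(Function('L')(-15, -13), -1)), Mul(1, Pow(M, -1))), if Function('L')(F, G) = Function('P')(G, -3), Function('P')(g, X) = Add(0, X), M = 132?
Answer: Rational(8273, 132) ≈ 62.674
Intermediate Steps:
Function('P')(g, X) = X
Function('L')(F, G) = -3
Add(Mul(-188, Pow(Function('L')(-15, -13), -1)), Mul(1, Pow(M, -1))) = Add(Mul(-188, Pow(-3, -1)), Mul(1, Pow(132, -1))) = Add(Mul(-188, Rational(-1, 3)), Mul(1, Rational(1, 132))) = Add(Rational(188, 3), Rational(1, 132)) = Rational(8273, 132)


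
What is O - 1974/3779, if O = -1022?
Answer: -3864112/3779 ≈ -1022.5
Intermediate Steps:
O - 1974/3779 = -1022 - 1974/3779 = -3864112/3779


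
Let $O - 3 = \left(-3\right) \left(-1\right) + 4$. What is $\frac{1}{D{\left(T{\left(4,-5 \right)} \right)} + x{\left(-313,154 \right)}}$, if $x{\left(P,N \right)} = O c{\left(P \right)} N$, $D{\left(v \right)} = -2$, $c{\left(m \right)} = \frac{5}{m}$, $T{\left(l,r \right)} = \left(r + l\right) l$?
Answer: $- \frac{313}{8326} \approx -0.037593$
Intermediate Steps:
$T{\left(l,r \right)} = l \left(l + r\right)$ ($T{\left(l,r \right)} = \left(l + r\right) l = l \left(l + r\right)$)
$O = 10$ ($O = 3 + \left(\left(-3\right) \left(-1\right) + 4\right) = 3 + \left(3 + 4\right) = 3 + 7 = 10$)
$x{\left(P,N \right)} = \frac{50 N}{P}$ ($x{\left(P,N \right)} = 10 \frac{5}{P} N = 10 \frac{5 N}{P} = \frac{50 N}{P}$)
$\frac{1}{D{\left(T{\left(4,-5 \right)} \right)} + x{\left(-313,154 \right)}} = \frac{1}{-2 + 50 \cdot 154 \frac{1}{-313}} = \frac{1}{-2 + 50 \cdot 154 \left(- \frac{1}{313}\right)} = \frac{1}{-2 - \frac{7700}{313}} = \frac{1}{- \frac{8326}{313}} = - \frac{313}{8326}$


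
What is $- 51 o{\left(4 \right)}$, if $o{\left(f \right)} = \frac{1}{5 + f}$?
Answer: $- \frac{17}{3} \approx -5.6667$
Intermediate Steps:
$- 51 o{\left(4 \right)} = - \frac{51}{5 + 4} = - \frac{51}{9} = \left(-51\right) \frac{1}{9} = - \frac{17}{3}$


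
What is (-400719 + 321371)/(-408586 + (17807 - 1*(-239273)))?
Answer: 39674/75753 ≈ 0.52373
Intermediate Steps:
(-400719 + 321371)/(-408586 + (17807 - 1*(-239273))) = -79348/(-408586 + (17807 + 239273)) = -79348/(-408586 + 257080) = -79348/(-151506) = -79348*(-1/151506) = 39674/75753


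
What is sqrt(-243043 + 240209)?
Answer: I*sqrt(2834) ≈ 53.235*I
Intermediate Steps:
sqrt(-243043 + 240209) = sqrt(-2834) = I*sqrt(2834)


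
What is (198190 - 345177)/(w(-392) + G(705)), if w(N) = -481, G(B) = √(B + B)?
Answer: 70700747/229951 + 146987*√1410/229951 ≈ 331.46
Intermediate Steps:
G(B) = √2*√B (G(B) = √(2*B) = √2*√B)
(198190 - 345177)/(w(-392) + G(705)) = (198190 - 345177)/(-481 + √2*√705) = -146987/(-481 + √1410)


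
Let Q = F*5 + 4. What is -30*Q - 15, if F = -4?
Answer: 465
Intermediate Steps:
Q = -16 (Q = -4*5 + 4 = -20 + 4 = -16)
-30*Q - 15 = -30*(-16) - 15 = 480 - 15 = 465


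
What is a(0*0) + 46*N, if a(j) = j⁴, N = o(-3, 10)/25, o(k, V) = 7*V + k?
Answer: 3082/25 ≈ 123.28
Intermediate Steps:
o(k, V) = k + 7*V
N = 67/25 (N = (-3 + 7*10)/25 = (-3 + 70)*(1/25) = 67*(1/25) = 67/25 ≈ 2.6800)
a(0*0) + 46*N = (0*0)⁴ + 46*(67/25) = 0⁴ + 3082/25 = 0 + 3082/25 = 3082/25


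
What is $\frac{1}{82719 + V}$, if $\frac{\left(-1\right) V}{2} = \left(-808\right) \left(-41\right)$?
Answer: $\frac{1}{16463} \approx 6.0742 \cdot 10^{-5}$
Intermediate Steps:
$V = -66256$ ($V = - 2 \left(\left(-808\right) \left(-41\right)\right) = \left(-2\right) 33128 = -66256$)
$\frac{1}{82719 + V} = \frac{1}{82719 - 66256} = \frac{1}{16463}$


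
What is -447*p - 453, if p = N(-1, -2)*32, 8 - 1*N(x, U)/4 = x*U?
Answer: -343749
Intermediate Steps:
N(x, U) = 32 - 4*U*x (N(x, U) = 32 - 4*x*U = 32 - 4*U*x)
p = 768 (p = (32 - 4*(-2)*(-1))*32 = (32 - 8)*32 = 24*32 = 768)
-447*p - 453 = -447*768 - 453 = -343296 - 453 = -343749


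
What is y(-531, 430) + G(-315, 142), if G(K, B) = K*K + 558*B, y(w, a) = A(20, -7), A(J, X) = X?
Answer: 178454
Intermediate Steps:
y(w, a) = -7
G(K, B) = K**2 + 558*B
y(-531, 430) + G(-315, 142) = -7 + ((-315)**2 + 558*142) = -7 + (99225 + 79236) = -7 + 178461 = 178454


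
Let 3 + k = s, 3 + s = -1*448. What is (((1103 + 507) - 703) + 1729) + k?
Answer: 2182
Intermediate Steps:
s = -451 (s = -3 - 1*448 = -3 - 448 = -451)
k = -454 (k = -3 - 451 = -454)
(((1103 + 507) - 703) + 1729) + k = (((1103 + 507) - 703) + 1729) - 454 = ((1610 - 703) + 1729) - 454 = (907 + 1729) - 454 = 2636 - 454 = 2182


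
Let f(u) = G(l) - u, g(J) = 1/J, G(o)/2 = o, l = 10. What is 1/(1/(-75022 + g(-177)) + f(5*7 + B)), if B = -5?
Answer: -13278895/132789127 ≈ -0.10000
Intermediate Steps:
G(o) = 2*o
f(u) = 20 - u (f(u) = 2*10 - u = 20 - u)
1/(1/(-75022 + g(-177)) + f(5*7 + B)) = 1/(1/(-75022 + 1/(-177)) + (20 - (5*7 - 5))) = 1/(1/(-75022 - 1/177) + (20 - (35 - 5))) = 1/(1/(-13278895/177) + (20 - 1*30)) = 1/(-177/13278895 + (20 - 30)) = 1/(-177/13278895 - 10) = 1/(-132789127/13278895) = -13278895/132789127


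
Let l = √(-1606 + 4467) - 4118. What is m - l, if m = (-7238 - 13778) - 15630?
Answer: -32528 - √2861 ≈ -32582.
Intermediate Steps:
l = -4118 + √2861 (l = √2861 - 4118 = -4118 + √2861 ≈ -4064.5)
m = -36646 (m = -21016 - 15630 = -36646)
m - l = -36646 - (-4118 + √2861) = -36646 + (4118 - √2861) = -32528 - √2861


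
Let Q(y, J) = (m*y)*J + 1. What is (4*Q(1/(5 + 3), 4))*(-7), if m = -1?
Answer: -14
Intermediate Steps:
Q(y, J) = 1 - J*y (Q(y, J) = (-y)*J + 1 = -J*y + 1 = 1 - J*y)
(4*Q(1/(5 + 3), 4))*(-7) = (4*(1 - 1*4/(5 + 3)))*(-7) = (4*(1 - 1*4/8))*(-7) = (4*(1 - 1*4*⅛))*(-7) = (4*(1 - ½))*(-7) = (4*(½))*(-7) = 2*(-7) = -14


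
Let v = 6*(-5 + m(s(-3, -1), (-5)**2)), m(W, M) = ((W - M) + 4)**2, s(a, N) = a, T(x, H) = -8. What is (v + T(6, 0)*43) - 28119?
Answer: -25037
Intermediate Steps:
m(W, M) = (4 + W - M)**2
v = 3426 (v = 6*(-5 + (4 - 3 - 1*(-5)**2)**2) = 6*(-5 + (4 - 3 - 1*25)**2) = 6*(-5 + (4 - 3 - 25)**2) = 6*(-5 + (-24)**2) = 6*(-5 + 576) = 6*571 = 3426)
(v + T(6, 0)*43) - 28119 = (3426 - 8*43) - 28119 = (3426 - 344) - 28119 = 3082 - 28119 = -25037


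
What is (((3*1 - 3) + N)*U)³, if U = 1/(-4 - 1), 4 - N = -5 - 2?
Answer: -1331/125 ≈ -10.648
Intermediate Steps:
N = 11 (N = 4 - (-5 - 2) = 4 - 1*(-7) = 4 + 7 = 11)
U = -⅕ (U = 1/(-5) = -⅕ ≈ -0.20000)
(((3*1 - 3) + N)*U)³ = (((3*1 - 3) + 11)*(-⅕))³ = (((3 - 3) + 11)*(-⅕))³ = ((0 + 11)*(-⅕))³ = (11*(-⅕))³ = (-11/5)³ = -1331/125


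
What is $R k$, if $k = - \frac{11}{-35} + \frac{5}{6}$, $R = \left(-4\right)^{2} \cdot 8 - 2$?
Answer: $\frac{723}{5} \approx 144.6$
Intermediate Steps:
$R = 126$ ($R = 16 \cdot 8 - 2 = 128 - 2 = 126$)
$k = \frac{241}{210}$ ($k = \left(-11\right) \left(- \frac{1}{35}\right) + 5 \cdot \frac{1}{6} = \frac{11}{35} + \frac{5}{6} = \frac{241}{210} \approx 1.1476$)
$R k = 126 \cdot \frac{241}{210} = \frac{723}{5}$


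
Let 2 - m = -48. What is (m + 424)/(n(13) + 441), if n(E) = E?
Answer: 237/227 ≈ 1.0441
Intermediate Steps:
m = 50 (m = 2 - 1*(-48) = 2 + 48 = 50)
(m + 424)/(n(13) + 441) = (50 + 424)/(13 + 441) = 474/454 = 474*(1/454) = 237/227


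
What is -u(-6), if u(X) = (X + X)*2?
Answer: 24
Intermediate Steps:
u(X) = 4*X (u(X) = (2*X)*2 = 4*X)
-u(-6) = -4*(-6) = -1*(-24) = 24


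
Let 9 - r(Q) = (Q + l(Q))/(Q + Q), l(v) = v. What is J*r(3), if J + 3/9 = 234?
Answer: 5608/3 ≈ 1869.3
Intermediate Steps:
J = 701/3 (J = -1/3 + 234 = 701/3 ≈ 233.67)
r(Q) = 8 (r(Q) = 9 - (Q + Q)/(Q + Q) = 9 - 2*Q/(2*Q) = 9 - 2*Q*1/(2*Q) = 9 - 1*1 = 9 - 1 = 8)
J*r(3) = (701/3)*8 = 5608/3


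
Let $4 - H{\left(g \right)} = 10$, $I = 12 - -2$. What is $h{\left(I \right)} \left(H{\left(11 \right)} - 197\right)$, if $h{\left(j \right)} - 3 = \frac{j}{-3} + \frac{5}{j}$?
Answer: $\frac{1595}{6} \approx 265.83$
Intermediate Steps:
$I = 14$ ($I = 12 + 2 = 14$)
$H{\left(g \right)} = -6$ ($H{\left(g \right)} = 4 - 10 = -6$)
$h{\left(j \right)} = 3 + \frac{5}{j} - \frac{j}{3}$ ($h{\left(j \right)} = 3 + \left(\frac{j}{-3} + \frac{5}{j}\right) = 3 + \left(j \left(- \frac{1}{3}\right) + \frac{5}{j}\right) = 3 - \left(- \frac{5}{j} + \frac{j}{3}\right) = 3 + \frac{5}{j} - \frac{j}{3}$)
$h{\left(I \right)} \left(H{\left(11 \right)} - 197\right) = \left(3 + \frac{5}{14} - \frac{14}{3}\right) \left(-6 - 197\right) = \left(3 + 5 \cdot \frac{1}{14} - \frac{14}{3}\right) \left(-203\right) = \left(3 + \frac{5}{14} - \frac{14}{3}\right) \left(-203\right) = \left(- \frac{55}{42}\right) \left(-203\right) = \frac{1595}{6}$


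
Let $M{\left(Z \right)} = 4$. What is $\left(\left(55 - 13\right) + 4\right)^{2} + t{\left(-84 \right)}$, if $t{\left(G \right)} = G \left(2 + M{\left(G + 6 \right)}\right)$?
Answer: $1612$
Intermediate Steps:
$t{\left(G \right)} = 6 G$ ($t{\left(G \right)} = G \left(2 + 4\right) = G 6 = 6 G$)
$\left(\left(55 - 13\right) + 4\right)^{2} + t{\left(-84 \right)} = \left(\left(55 - 13\right) + 4\right)^{2} + 6 \left(-84\right) = \left(\left(55 - 13\right) + 4\right)^{2} - 504 = \left(42 + 4\right)^{2} - 504 = 46^{2} - 504 = 2116 - 504 = 1612$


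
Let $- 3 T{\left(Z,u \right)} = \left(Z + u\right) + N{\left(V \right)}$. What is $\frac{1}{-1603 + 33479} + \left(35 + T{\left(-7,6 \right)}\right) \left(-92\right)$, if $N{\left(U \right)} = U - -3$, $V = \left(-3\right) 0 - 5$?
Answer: $- \frac{105573311}{31876} \approx -3312.0$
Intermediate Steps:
$V = -5$ ($V = 0 - 5 = -5$)
$N{\left(U \right)} = 3 + U$ ($N{\left(U \right)} = U + 3 = 3 + U$)
$T{\left(Z,u \right)} = \frac{2}{3} - \frac{Z}{3} - \frac{u}{3}$ ($T{\left(Z,u \right)} = - \frac{\left(Z + u\right) + \left(3 - 5\right)}{3} = - \frac{\left(Z + u\right) - 2}{3} = - \frac{-2 + Z + u}{3} = \frac{2}{3} - \frac{Z}{3} - \frac{u}{3}$)
$\frac{1}{-1603 + 33479} + \left(35 + T{\left(-7,6 \right)}\right) \left(-92\right) = \frac{1}{-1603 + 33479} + \left(35 - -1\right) \left(-92\right) = \frac{1}{31876} + \left(35 + \left(\frac{2}{3} + \frac{7}{3} - 2\right)\right) \left(-92\right) = \frac{1}{31876} + \left(35 + 1\right) \left(-92\right) = \frac{1}{31876} + 36 \left(-92\right) = \frac{1}{31876} - 3312 = - \frac{105573311}{31876}$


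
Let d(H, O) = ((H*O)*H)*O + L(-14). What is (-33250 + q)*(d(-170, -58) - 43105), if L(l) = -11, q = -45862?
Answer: -7687826002208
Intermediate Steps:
d(H, O) = -11 + H²*O² (d(H, O) = ((H*O)*H)*O - 11 = (O*H²)*O - 11 = H²*O² - 11 = -11 + H²*O²)
(-33250 + q)*(d(-170, -58) - 43105) = (-33250 - 45862)*((-11 + (-170)²*(-58)²) - 43105) = -79112*((-11 + 28900*3364) - 43105) = -79112*((-11 + 97219600) - 43105) = -79112*(97219589 - 43105) = -79112*97176484 = -7687826002208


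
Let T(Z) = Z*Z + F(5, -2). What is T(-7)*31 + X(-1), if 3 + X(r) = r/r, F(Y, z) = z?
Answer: 1455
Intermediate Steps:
T(Z) = -2 + Z² (T(Z) = Z*Z - 2 = Z² - 2 = -2 + Z²)
X(r) = -2 (X(r) = -3 + r/r = -3 + 1 = -2)
T(-7)*31 + X(-1) = (-2 + (-7)²)*31 - 2 = (-2 + 49)*31 - 2 = 47*31 - 2 = 1457 - 2 = 1455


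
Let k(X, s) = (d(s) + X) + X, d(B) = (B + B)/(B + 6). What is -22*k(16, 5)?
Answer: -724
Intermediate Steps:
d(B) = 2*B/(6 + B) (d(B) = (2*B)/(6 + B) = 2*B/(6 + B))
k(X, s) = 2*X + 2*s/(6 + s) (k(X, s) = (2*s/(6 + s) + X) + X = (X + 2*s/(6 + s)) + X = 2*X + 2*s/(6 + s))
-22*k(16, 5) = -44*(5 + 16*(6 + 5))/(6 + 5) = -44*(5 + 16*11)/11 = -44*(5 + 176)/11 = -44*181/11 = -22*362/11 = -724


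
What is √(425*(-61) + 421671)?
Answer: √395746 ≈ 629.08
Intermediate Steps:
√(425*(-61) + 421671) = √(-25925 + 421671) = √395746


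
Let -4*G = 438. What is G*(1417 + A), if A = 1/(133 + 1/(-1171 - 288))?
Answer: -20072418793/129364 ≈ -1.5516e+5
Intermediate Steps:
G = -219/2 (G = -1/4*438 = -219/2 ≈ -109.50)
A = 1459/194046 (A = 1/(133 + 1/(-1459)) = 1/(133 - 1/1459) = 1/(194046/1459) = 1459/194046 ≈ 0.0075188)
G*(1417 + A) = -219*(1417 + 1459/194046)/2 = -219/2*274964641/194046 = -20072418793/129364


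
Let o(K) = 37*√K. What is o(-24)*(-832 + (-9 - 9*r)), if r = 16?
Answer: -72890*I*√6 ≈ -1.7854e+5*I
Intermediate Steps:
o(-24)*(-832 + (-9 - 9*r)) = (37*√(-24))*(-832 + (-9 - 9*16)) = (37*(2*I*√6))*(-832 + (-9 - 144)) = (74*I*√6)*(-832 - 153) = (74*I*√6)*(-985) = -72890*I*√6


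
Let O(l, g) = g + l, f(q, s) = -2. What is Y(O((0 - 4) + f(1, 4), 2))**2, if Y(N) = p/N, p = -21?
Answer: 441/16 ≈ 27.563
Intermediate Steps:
Y(N) = -21/N
Y(O((0 - 4) + f(1, 4), 2))**2 = (-21/(2 + ((0 - 4) - 2)))**2 = (-21/(2 + (-4 - 2)))**2 = (-21/(2 - 6))**2 = (-21/(-4))**2 = (-21*(-1/4))**2 = (21/4)**2 = 441/16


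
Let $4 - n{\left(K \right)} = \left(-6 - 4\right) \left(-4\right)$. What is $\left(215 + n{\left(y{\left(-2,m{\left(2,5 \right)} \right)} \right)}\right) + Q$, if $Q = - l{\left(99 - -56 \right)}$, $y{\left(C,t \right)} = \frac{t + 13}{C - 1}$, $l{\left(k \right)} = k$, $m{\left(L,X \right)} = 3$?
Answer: $24$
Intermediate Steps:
$y{\left(C,t \right)} = \frac{13 + t}{-1 + C}$
$n{\left(K \right)} = -36$ ($n{\left(K \right)} = 4 - \left(-6 - 4\right) \left(-4\right) = 4 - \left(-10\right) \left(-4\right) = 4 - 40 = -36$)
$Q = -155$ ($Q = - (99 - -56) = - (99 + 56) = \left(-1\right) 155 = -155$)
$\left(215 + n{\left(y{\left(-2,m{\left(2,5 \right)} \right)} \right)}\right) + Q = \left(215 - 36\right) - 155 = 179 - 155 = 24$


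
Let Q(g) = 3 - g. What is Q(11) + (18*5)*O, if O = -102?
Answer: -9188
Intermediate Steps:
Q(11) + (18*5)*O = (3 - 1*11) + (18*5)*(-102) = (3 - 11) + 90*(-102) = -8 - 9180 = -9188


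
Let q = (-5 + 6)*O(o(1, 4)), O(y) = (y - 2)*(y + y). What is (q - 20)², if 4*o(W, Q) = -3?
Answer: 16129/64 ≈ 252.02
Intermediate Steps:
o(W, Q) = -¾ (o(W, Q) = (¼)*(-3) = -¾)
O(y) = 2*y*(-2 + y) (O(y) = (-2 + y)*(2*y) = 2*y*(-2 + y))
q = 33/8 (q = (-5 + 6)*(2*(-¾)*(-2 - ¾)) = 1*(2*(-¾)*(-11/4)) = 1*(33/8) = 33/8 ≈ 4.1250)
(q - 20)² = (33/8 - 20)² = (-127/8)² = 16129/64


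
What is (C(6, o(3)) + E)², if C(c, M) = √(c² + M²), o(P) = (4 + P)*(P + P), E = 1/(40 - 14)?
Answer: 1216801/676 + 30*√2/13 ≈ 1803.3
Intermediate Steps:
E = 1/26 ≈ 0.038462
o(P) = 2*P*(4 + P) (o(P) = (4 + P)*(2*P) = 2*P*(4 + P))
C(c, M) = √(M² + c²)
(C(6, o(3)) + E)² = (√((2*3*(4 + 3))² + 6²) + 1/26)² = (√((2*3*7)² + 36) + 1/26)² = (√(42² + 36) + 1/26)² = (√(1764 + 36) + 1/26)² = (√1800 + 1/26)² = (30*√2 + 1/26)² = (1/26 + 30*√2)²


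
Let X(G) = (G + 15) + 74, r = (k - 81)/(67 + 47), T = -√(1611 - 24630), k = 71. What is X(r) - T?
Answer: 5068/57 + I*√23019 ≈ 88.912 + 151.72*I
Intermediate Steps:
T = -I*√23019 (T = -√(-23019) = -I*√23019 ≈ -151.72*I)
r = -5/57 (r = (71 - 81)/(67 + 47) = -10/114 = -10*1/114 = -5/57 ≈ -0.087719)
X(G) = 89 + G (X(G) = (15 + G) + 74 = 89 + G)
X(r) - T = (89 - 5/57) - (-1)*I*√23019 = 5068/57 + I*√23019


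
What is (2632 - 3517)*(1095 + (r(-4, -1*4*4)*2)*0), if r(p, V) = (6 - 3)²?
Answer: -969075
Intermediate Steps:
r(p, V) = 9 (r(p, V) = 3² = 9)
(2632 - 3517)*(1095 + (r(-4, -1*4*4)*2)*0) = (2632 - 3517)*(1095 + (9*2)*0) = -885*(1095 + 18*0) = -885*(1095 + 0) = -885*1095 = -969075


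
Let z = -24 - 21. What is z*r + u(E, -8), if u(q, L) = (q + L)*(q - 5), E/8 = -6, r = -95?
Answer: 7243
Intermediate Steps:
E = -48 (E = 8*(-6) = -48)
u(q, L) = (-5 + q)*(L + q) (u(q, L) = (L + q)*(-5 + q) = (-5 + q)*(L + q))
z = -45
z*r + u(E, -8) = -45*(-95) + ((-48)**2 - 5*(-8) - 5*(-48) - 8*(-48)) = 4275 + (2304 + 40 + 240 + 384) = 4275 + 2968 = 7243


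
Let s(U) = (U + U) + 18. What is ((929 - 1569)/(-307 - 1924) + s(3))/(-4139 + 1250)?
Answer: -54184/6445359 ≈ -0.0084067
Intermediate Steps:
s(U) = 18 + 2*U (s(U) = 2*U + 18 = 18 + 2*U)
((929 - 1569)/(-307 - 1924) + s(3))/(-4139 + 1250) = ((929 - 1569)/(-307 - 1924) + (18 + 2*3))/(-4139 + 1250) = (-640/(-2231) + (18 + 6))/(-2889) = (-640*(-1/2231) + 24)*(-1/2889) = (640/2231 + 24)*(-1/2889) = (54184/2231)*(-1/2889) = -54184/6445359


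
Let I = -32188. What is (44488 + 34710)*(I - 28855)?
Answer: -4834483514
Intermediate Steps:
(44488 + 34710)*(I - 28855) = (44488 + 34710)*(-32188 - 28855) = 79198*(-61043) = -4834483514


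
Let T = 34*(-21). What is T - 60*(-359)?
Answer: 20826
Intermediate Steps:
T = -714
T - 60*(-359) = -714 - 60*(-359) = -714 - 1*(-21540) = -714 + 21540 = 20826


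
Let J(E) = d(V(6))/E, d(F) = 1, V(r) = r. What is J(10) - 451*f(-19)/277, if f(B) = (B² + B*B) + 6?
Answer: -3283003/2770 ≈ -1185.2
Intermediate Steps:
f(B) = 6 + 2*B² (f(B) = (B² + B²) + 6 = 2*B² + 6 = 6 + 2*B²)
J(E) = 1/E
J(10) - 451*f(-19)/277 = 1/10 - 451*(6 + 2*(-19)²)/277 = ⅒ - 451*(6 + 2*361)/277 = ⅒ - 451*(6 + 722)/277 = ⅒ - 328328/277 = -3283003/2770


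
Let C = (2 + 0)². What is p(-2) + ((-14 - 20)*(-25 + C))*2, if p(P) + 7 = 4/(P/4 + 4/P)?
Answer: 7097/5 ≈ 1419.4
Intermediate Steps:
C = 4 (C = 2² = 4)
p(P) = -7 + 4/(4/P + P/4) (p(P) = -7 + 4/(P/4 + 4/P) = -7 + 4/(4/P + P/4))
p(-2) + ((-14 - 20)*(-25 + C))*2 = (-112 - 7*(-2)² + 16*(-2))/(16 + (-2)²) + ((-14 - 20)*(-25 + 4))*2 = (-112 - 7*4 - 32)/(16 + 4) - 34*(-21)*2 = (-112 - 28 - 32)/20 + 714*2 = (1/20)*(-172) + 1428 = -43/5 + 1428 = 7097/5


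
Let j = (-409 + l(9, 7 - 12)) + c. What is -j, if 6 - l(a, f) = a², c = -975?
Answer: 1459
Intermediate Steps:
l(a, f) = 6 - a²
j = -1459 (j = (-409 + (6 - 1*9²)) - 975 = (-409 + (6 - 1*81)) - 975 = (-409 + (6 - 81)) - 975 = (-409 - 75) - 975 = -484 - 975 = -1459)
-j = -1*(-1459) = 1459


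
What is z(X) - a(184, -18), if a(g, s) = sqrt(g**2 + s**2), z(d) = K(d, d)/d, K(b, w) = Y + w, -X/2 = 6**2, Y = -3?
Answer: 25/24 - 2*sqrt(8545) ≈ -183.84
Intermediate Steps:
X = -72 (X = -2*6**2 = -2*36 = -72)
K(b, w) = -3 + w
z(d) = (-3 + d)/d
z(X) - a(184, -18) = (-3 - 72)/(-72) - sqrt(184**2 + (-18)**2) = -1/72*(-75) - sqrt(33856 + 324) = 25/24 - sqrt(34180) = 25/24 - 2*sqrt(8545)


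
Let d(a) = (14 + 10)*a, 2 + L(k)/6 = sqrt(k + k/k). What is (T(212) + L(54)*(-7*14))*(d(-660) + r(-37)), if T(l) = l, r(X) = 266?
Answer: -21616712 + 9157512*sqrt(55) ≈ 4.6297e+7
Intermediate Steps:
L(k) = -12 + 6*sqrt(1 + k) (L(k) = -12 + 6*sqrt(k + k/k) = -12 + 6*sqrt(k + 1) = -12 + 6*sqrt(1 + k))
d(a) = 24*a
(T(212) + L(54)*(-7*14))*(d(-660) + r(-37)) = (212 + (-12 + 6*sqrt(1 + 54))*(-7*14))*(24*(-660) + 266) = (212 + (-12 + 6*sqrt(55))*(-98))*(-15840 + 266) = (212 + (1176 - 588*sqrt(55)))*(-15574) = (1388 - 588*sqrt(55))*(-15574) = -21616712 + 9157512*sqrt(55)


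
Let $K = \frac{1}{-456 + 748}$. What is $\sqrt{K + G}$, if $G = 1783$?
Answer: $\frac{\sqrt{38006501}}{146} \approx 42.226$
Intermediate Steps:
$K = \frac{1}{292} \approx 0.0034247$
$\sqrt{K + G} = \sqrt{\frac{1}{292} + 1783} = \sqrt{\frac{520637}{292}} = \frac{\sqrt{38006501}}{146}$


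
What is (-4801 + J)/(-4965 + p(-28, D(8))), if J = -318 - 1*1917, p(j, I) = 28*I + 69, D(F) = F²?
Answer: 1759/776 ≈ 2.2668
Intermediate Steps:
p(j, I) = 69 + 28*I
J = -2235 (J = -318 - 1917 = -2235)
(-4801 + J)/(-4965 + p(-28, D(8))) = (-4801 - 2235)/(-4965 + (69 + 28*8²)) = -7036/(-4965 + (69 + 28*64)) = -7036/(-4965 + (69 + 1792)) = -7036/(-4965 + 1861) = -7036/(-3104) = -7036*(-1/3104) = 1759/776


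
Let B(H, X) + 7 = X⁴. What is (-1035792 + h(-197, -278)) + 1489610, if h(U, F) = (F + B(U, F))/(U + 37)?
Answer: -5900205491/160 ≈ -3.6876e+7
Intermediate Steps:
B(H, X) = -7 + X⁴
h(U, F) = (-7 + F + F⁴)/(37 + U) (h(U, F) = (F + (-7 + F⁴))/(U + 37) = (-7 + F + F⁴)/(37 + U))
(-1035792 + h(-197, -278)) + 1489610 = (-1035792 + (-7 - 278 + (-278)⁴)/(37 - 197)) + 1489610 = (-1035792 + (-7 - 278 + 5972816656)/(-160)) + 1489610 = (-1035792 - 1/160*5972816371) + 1489610 = (-1035792 - 5972816371/160) + 1489610 = -6138543091/160 + 1489610 = -5900205491/160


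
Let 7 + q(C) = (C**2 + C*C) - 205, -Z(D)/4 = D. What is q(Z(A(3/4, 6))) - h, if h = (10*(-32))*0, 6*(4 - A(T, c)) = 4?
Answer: 1292/9 ≈ 143.56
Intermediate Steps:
A(T, c) = 10/3 (A(T, c) = 4 - 1/6*4 = 4 - 2/3 = 10/3)
Z(D) = -4*D
q(C) = -212 + 2*C**2 (q(C) = -7 + ((C**2 + C*C) - 205) = -7 + ((C**2 + C**2) - 205) = -7 + (2*C**2 - 205) = -7 + (-205 + 2*C**2) = -212 + 2*C**2)
h = 0 (h = -320*0 = 0)
q(Z(A(3/4, 6))) - h = (-212 + 2*(-4*10/3)**2) - 1*0 = (-212 + 2*(-40/3)**2) + 0 = (-212 + 2*(1600/9)) + 0 = (-212 + 3200/9) + 0 = 1292/9 + 0 = 1292/9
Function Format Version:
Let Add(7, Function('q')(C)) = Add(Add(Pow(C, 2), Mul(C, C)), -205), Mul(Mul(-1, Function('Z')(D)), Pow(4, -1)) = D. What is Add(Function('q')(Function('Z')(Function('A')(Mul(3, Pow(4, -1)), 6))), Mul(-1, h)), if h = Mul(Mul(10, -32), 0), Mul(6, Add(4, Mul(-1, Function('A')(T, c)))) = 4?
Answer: Rational(1292, 9) ≈ 143.56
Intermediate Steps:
Function('A')(T, c) = Rational(10, 3) (Function('A')(T, c) = Add(4, Mul(Rational(-1, 6), 4)) = Add(4, Rational(-2, 3)) = Rational(10, 3))
Function('Z')(D) = Mul(-4, D)
Function('q')(C) = Add(-212, Mul(2, Pow(C, 2))) (Function('q')(C) = Add(-7, Add(Add(Pow(C, 2), Mul(C, C)), -205)) = Add(-7, Add(Add(Pow(C, 2), Pow(C, 2)), -205)) = Add(-7, Add(Mul(2, Pow(C, 2)), -205)) = Add(-7, Add(-205, Mul(2, Pow(C, 2)))) = Add(-212, Mul(2, Pow(C, 2))))
h = 0 (h = Mul(-320, 0) = 0)
Add(Function('q')(Function('Z')(Function('A')(Mul(3, Pow(4, -1)), 6))), Mul(-1, h)) = Add(Add(-212, Mul(2, Pow(Mul(-4, Rational(10, 3)), 2))), Mul(-1, 0)) = Add(Add(-212, Mul(2, Pow(Rational(-40, 3), 2))), 0) = Add(Add(-212, Mul(2, Rational(1600, 9))), 0) = Add(Add(-212, Rational(3200, 9)), 0) = Add(Rational(1292, 9), 0) = Rational(1292, 9)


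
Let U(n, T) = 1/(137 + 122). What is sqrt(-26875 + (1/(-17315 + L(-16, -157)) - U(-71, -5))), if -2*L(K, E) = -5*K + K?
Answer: I*sqrt(542496351068738913)/4492873 ≈ 163.94*I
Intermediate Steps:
L(K, E) = 2*K (L(K, E) = -(-5*K + K)/2 = -(-2)*K = 2*K)
U(n, T) = 1/259
sqrt(-26875 + (1/(-17315 + L(-16, -157)) - U(-71, -5))) = sqrt(-26875 + (1/(-17315 + 2*(-16)) - 1*1/259)) = sqrt(-26875 + (1/(-17315 - 32) - 1/259)) = sqrt(-26875 + (1/(-17347) - 1/259)) = sqrt(-26875 + (-1/17347 - 1/259)) = sqrt(-26875 - 17606/4492873) = sqrt(-120745979481/4492873) = I*sqrt(542496351068738913)/4492873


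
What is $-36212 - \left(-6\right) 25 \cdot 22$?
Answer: $-32912$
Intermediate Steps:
$-36212 - \left(-6\right) 25 \cdot 22 = -36212 - \left(-150\right) 22 = -36212 - -3300 = -36212 + 3300 = -32912$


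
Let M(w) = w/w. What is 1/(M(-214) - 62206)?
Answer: -1/62205 ≈ -1.6076e-5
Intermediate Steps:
M(w) = 1
1/(M(-214) - 62206) = 1/(1 - 62206) = 1/(-62205) = -1/62205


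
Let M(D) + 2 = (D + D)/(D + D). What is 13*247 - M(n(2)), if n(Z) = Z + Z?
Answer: 3212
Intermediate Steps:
n(Z) = 2*Z
M(D) = -1 (M(D) = -2 + (D + D)/(D + D) = -2 + (2*D)/((2*D)) = -2 + (2*D)*(1/(2*D)) = -2 + 1 = -1)
13*247 - M(n(2)) = 13*247 - 1*(-1) = 3211 + 1 = 3212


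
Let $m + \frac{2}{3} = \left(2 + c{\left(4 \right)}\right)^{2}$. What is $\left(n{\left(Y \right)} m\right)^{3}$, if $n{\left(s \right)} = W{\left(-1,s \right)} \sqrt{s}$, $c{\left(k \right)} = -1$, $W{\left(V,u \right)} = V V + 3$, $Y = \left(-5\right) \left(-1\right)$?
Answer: $\frac{320 \sqrt{5}}{27} \approx 26.502$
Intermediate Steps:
$Y = 5$
$W{\left(V,u \right)} = 3 + V^{2}$ ($W{\left(V,u \right)} = V^{2} + 3 = 3 + V^{2}$)
$n{\left(s \right)} = 4 \sqrt{s}$ ($n{\left(s \right)} = \left(3 + \left(-1\right)^{2}\right) \sqrt{s} = \left(3 + 1\right) \sqrt{s} = 4 \sqrt{s}$)
$m = \frac{1}{3}$ ($m = - \frac{2}{3} + \left(2 - 1\right)^{2} = - \frac{2}{3} + 1^{2} = - \frac{2}{3} + 1 = \frac{1}{3} \approx 0.33333$)
$\left(n{\left(Y \right)} m\right)^{3} = \left(4 \sqrt{5} \cdot \frac{1}{3}\right)^{3} = \left(\frac{4 \sqrt{5}}{3}\right)^{3} = \frac{320 \sqrt{5}}{27}$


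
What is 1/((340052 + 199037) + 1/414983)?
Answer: 414983/223712770488 ≈ 1.8550e-6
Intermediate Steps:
1/((340052 + 199037) + 1/414983) = 1/(539089 + 1/414983) = 1/(223712770488/414983) = 414983/223712770488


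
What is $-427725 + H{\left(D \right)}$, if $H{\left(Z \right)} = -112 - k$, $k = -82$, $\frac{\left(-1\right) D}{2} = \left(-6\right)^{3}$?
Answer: $-427755$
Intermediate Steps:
$D = 432$ ($D = - 2 \left(-6\right)^{3} = \left(-2\right) \left(-216\right) = 432$)
$H{\left(Z \right)} = -30$ ($H{\left(Z \right)} = -112 - -82 = -112 + 82 = -30$)
$-427725 + H{\left(D \right)} = -427725 - 30 = -427755$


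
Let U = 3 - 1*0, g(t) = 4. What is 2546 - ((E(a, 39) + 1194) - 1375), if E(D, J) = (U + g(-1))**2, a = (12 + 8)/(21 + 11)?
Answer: 2678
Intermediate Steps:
a = 5/8 (a = 20/32 = 20*(1/32) = 5/8 ≈ 0.62500)
U = 3 (U = 3 + 0 = 3)
E(D, J) = 49 (E(D, J) = (3 + 4)**2 = 7**2 = 49)
2546 - ((E(a, 39) + 1194) - 1375) = 2546 - ((49 + 1194) - 1375) = 2546 - (1243 - 1375) = 2546 - 1*(-132) = 2546 + 132 = 2678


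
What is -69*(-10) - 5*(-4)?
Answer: 710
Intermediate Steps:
-69*(-10) - 5*(-4) = 690 + 20 = 710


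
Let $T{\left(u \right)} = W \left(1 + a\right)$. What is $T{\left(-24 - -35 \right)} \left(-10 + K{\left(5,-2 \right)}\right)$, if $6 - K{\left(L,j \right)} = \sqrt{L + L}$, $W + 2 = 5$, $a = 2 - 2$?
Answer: $-12 - 3 \sqrt{10} \approx -21.487$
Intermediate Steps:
$a = 0$ ($a = 2 - 2 = 0$)
$W = 3$ ($W = -2 + 5 = 3$)
$K{\left(L,j \right)} = 6 - \sqrt{2} \sqrt{L}$ ($K{\left(L,j \right)} = 6 - \sqrt{L + L} = 6 - \sqrt{2 L} = 6 - \sqrt{2} \sqrt{L}$)
$T{\left(u \right)} = 3$ ($T{\left(u \right)} = 3 \left(1 + 0\right) = 3 \cdot 1 = 3$)
$T{\left(-24 - -35 \right)} \left(-10 + K{\left(5,-2 \right)}\right) = 3 \left(-10 + \left(6 - \sqrt{2} \sqrt{5}\right)\right) = 3 \left(-10 + \left(6 - \sqrt{10}\right)\right) = 3 \left(-4 - \sqrt{10}\right) = -12 - 3 \sqrt{10}$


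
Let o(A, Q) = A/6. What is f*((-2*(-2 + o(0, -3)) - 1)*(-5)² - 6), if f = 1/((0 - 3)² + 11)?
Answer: 69/20 ≈ 3.4500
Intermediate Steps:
o(A, Q) = A/6 (o(A, Q) = A*(⅙) = A/6)
f = 1/20 (f = 1/((-3)² + 11) = 1/(9 + 11) = 1/20 ≈ 0.050000)
f*((-2*(-2 + o(0, -3)) - 1)*(-5)² - 6) = ((-2*(-2 + (⅙)*0) - 1)*(-5)² - 6)/20 = ((-2*(-2 + 0) - 1)*25 - 6)/20 = ((-2*(-2) - 1)*25 - 6)/20 = ((4 - 1)*25 - 6)/20 = (3*25 - 6)/20 = (75 - 6)/20 = (1/20)*69 = 69/20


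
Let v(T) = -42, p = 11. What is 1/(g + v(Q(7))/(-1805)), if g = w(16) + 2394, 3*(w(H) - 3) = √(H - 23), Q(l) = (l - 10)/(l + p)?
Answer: 70286055615/168477333580336 - 9774075*I*√7/168477333580336 ≈ 0.00041718 - 1.5349e-7*I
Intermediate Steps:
Q(l) = (-10 + l)/(11 + l) (Q(l) = (l - 10)/(l + 11) = (-10 + l)/(11 + l))
w(H) = 3 + √(-23 + H)/3 (w(H) = 3 + √(H - 23)/3 = 3 + √(-23 + H)/3)
g = 2397 + I*√7/3 (g = (3 + √(-23 + 16)/3) + 2394 = (3 + √(-7)/3) + 2394 = (3 + (I*√7)/3) + 2394 = (3 + I*√7/3) + 2394 = 2397 + I*√7/3 ≈ 2397.0 + 0.88192*I)
1/(g + v(Q(7))/(-1805)) = 1/((2397 + I*√7/3) - 42/(-1805)) = 1/((2397 + I*√7/3) - 42*(-1/1805)) = 1/((2397 + I*√7/3) + 42/1805) = 1/(4326627/1805 + I*√7/3)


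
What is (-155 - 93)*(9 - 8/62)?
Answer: -2200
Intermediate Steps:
(-155 - 93)*(9 - 8/62) = -248*(9 - 8*1/62) = -248*(9 - 4/31) = -248*275/31 = -2200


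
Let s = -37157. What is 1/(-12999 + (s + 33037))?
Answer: -1/17119 ≈ -5.8415e-5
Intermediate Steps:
1/(-12999 + (s + 33037)) = 1/(-12999 + (-37157 + 33037)) = 1/(-12999 - 4120) = 1/(-17119) = -1/17119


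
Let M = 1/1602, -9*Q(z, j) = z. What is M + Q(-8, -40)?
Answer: 475/534 ≈ 0.88951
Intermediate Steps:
Q(z, j) = -z/9
M = 1/1602 ≈ 0.00062422
M + Q(-8, -40) = 1/1602 - 1/9*(-8) = 1/1602 + 8/9 = 475/534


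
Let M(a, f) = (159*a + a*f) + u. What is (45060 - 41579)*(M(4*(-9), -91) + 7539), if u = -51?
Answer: 17544240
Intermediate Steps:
M(a, f) = -51 + 159*a + a*f (M(a, f) = (159*a + a*f) - 51 = -51 + 159*a + a*f)
(45060 - 41579)*(M(4*(-9), -91) + 7539) = (45060 - 41579)*((-51 + 159*(4*(-9)) + (4*(-9))*(-91)) + 7539) = 3481*((-51 + 159*(-36) - 36*(-91)) + 7539) = 3481*((-51 - 5724 + 3276) + 7539) = 3481*(-2499 + 7539) = 3481*5040 = 17544240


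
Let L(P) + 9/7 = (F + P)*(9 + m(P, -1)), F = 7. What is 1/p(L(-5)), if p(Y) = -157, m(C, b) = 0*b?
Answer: -1/157 ≈ -0.0063694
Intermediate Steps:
m(C, b) = 0
L(P) = 432/7 + 9*P (L(P) = -9/7 + (7 + P)*(9 + 0) = -9/7 + (7 + P)*9 = -9/7 + (63 + 9*P) = 432/7 + 9*P)
1/p(L(-5)) = 1/(-157) = -1/157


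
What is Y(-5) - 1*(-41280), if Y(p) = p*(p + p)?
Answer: 41330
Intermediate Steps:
Y(p) = 2*p² (Y(p) = p*(2*p) = 2*p²)
Y(-5) - 1*(-41280) = 2*(-5)² - 1*(-41280) = 2*25 + 41280 = 50 + 41280 = 41330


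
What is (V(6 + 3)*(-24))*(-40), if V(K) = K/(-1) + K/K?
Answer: -7680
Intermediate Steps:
V(K) = 1 - K (V(K) = K*(-1) + 1 = -K + 1 = 1 - K)
(V(6 + 3)*(-24))*(-40) = ((1 - (6 + 3))*(-24))*(-40) = ((1 - 1*9)*(-24))*(-40) = ((1 - 9)*(-24))*(-40) = -8*(-24)*(-40) = 192*(-40) = -7680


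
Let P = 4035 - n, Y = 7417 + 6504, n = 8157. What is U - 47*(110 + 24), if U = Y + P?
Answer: 3501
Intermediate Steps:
Y = 13921
P = -4122 (P = 4035 - 1*8157 = 4035 - 8157 = -4122)
U = 9799 (U = 13921 - 4122 = 9799)
U - 47*(110 + 24) = 9799 - 47*(110 + 24) = 9799 - 47*134 = 9799 - 6298 = 3501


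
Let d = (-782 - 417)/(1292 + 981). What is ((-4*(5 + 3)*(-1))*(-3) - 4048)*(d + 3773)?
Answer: -35534095520/2273 ≈ -1.5633e+7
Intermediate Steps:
d = -1199/2273 ≈ -0.52750
((-4*(5 + 3)*(-1))*(-3) - 4048)*(d + 3773) = ((-4*(5 + 3)*(-1))*(-3) - 4048)*(-1199/2273 + 3773) = ((-4*8*(-1))*(-3) - 4048)*(8574830/2273) = (-32*(-1)*(-3) - 4048)*(8574830/2273) = (32*(-3) - 4048)*(8574830/2273) = (-96 - 4048)*(8574830/2273) = -4144*8574830/2273 = -35534095520/2273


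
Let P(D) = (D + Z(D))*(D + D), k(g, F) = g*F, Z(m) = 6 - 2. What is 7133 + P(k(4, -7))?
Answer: 8477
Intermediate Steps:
Z(m) = 4
k(g, F) = F*g
P(D) = 2*D*(4 + D) (P(D) = (D + 4)*(D + D) = (4 + D)*(2*D) = 2*D*(4 + D))
7133 + P(k(4, -7)) = 7133 + 2*(-7*4)*(4 - 7*4) = 7133 + 2*(-28)*(4 - 28) = 7133 + 2*(-28)*(-24) = 7133 + 1344 = 8477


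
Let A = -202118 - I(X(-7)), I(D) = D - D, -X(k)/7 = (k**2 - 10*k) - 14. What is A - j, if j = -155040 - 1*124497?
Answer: 77419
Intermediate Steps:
X(k) = 98 - 7*k**2 + 70*k (X(k) = -7*((k**2 - 10*k) - 14) = -7*(-14 + k**2 - 10*k) = 98 - 7*k**2 + 70*k)
j = -279537 (j = -155040 - 124497 = -279537)
I(D) = 0
A = -202118 (A = -202118 - 1*0 = -202118 + 0 = -202118)
A - j = -202118 - 1*(-279537) = -202118 + 279537 = 77419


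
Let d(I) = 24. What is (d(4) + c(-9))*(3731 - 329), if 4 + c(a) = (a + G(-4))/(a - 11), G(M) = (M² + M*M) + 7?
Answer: 62937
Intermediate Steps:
G(M) = 7 + 2*M² (G(M) = (M² + M²) + 7 = 2*M² + 7 = 7 + 2*M²)
c(a) = -4 + (39 + a)/(-11 + a) (c(a) = -4 + (a + (7 + 2*(-4)²))/(a - 11) = -4 + (a + (7 + 2*16))/(-11 + a) = -4 + (a + (7 + 32))/(-11 + a) = -4 + (a + 39)/(-11 + a) = -4 + (39 + a)/(-11 + a))
(d(4) + c(-9))*(3731 - 329) = (24 + (83 - 3*(-9))/(-11 - 9))*(3731 - 329) = (24 + (83 + 27)/(-20))*3402 = (24 - 1/20*110)*3402 = (24 - 11/2)*3402 = (37/2)*3402 = 62937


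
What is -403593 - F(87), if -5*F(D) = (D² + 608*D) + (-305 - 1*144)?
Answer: -1957949/5 ≈ -3.9159e+5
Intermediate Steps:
F(D) = 449/5 - 608*D/5 - D²/5 (F(D) = -((D² + 608*D) + (-305 - 1*144))/5 = -((D² + 608*D) + (-305 - 144))/5 = -((D² + 608*D) - 449)/5 = -(-449 + D² + 608*D)/5 = 449/5 - 608*D/5 - D²/5)
-403593 - F(87) = -403593 - (449/5 - 608/5*87 - ⅕*87²) = -403593 - (449/5 - 52896/5 - ⅕*7569) = -403593 - (449/5 - 52896/5 - 7569/5) = -403593 - 1*(-60016/5) = -403593 + 60016/5 = -1957949/5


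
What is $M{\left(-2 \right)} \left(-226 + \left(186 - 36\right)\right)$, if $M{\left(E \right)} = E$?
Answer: $152$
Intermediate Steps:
$M{\left(-2 \right)} \left(-226 + \left(186 - 36\right)\right) = - 2 \left(-226 + \left(186 - 36\right)\right) = - 2 \left(-226 + 150\right) = \left(-2\right) \left(-76\right) = 152$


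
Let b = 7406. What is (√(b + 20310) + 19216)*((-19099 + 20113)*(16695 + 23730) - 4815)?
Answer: 787589570160 + 1065639510*√41 ≈ 7.9441e+11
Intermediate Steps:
(√(b + 20310) + 19216)*((-19099 + 20113)*(16695 + 23730) - 4815) = (√(7406 + 20310) + 19216)*((-19099 + 20113)*(16695 + 23730) - 4815) = (√27716 + 19216)*(1014*40425 - 4815) = (26*√41 + 19216)*(40990950 - 4815) = (19216 + 26*√41)*40986135 = 787589570160 + 1065639510*√41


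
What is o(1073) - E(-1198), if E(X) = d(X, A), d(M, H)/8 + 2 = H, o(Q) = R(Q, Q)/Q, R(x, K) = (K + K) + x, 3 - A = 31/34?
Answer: 39/17 ≈ 2.2941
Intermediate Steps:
A = 71/34 (A = 3 - 31/34 = 71/34 ≈ 2.0882)
R(x, K) = x + 2*K (R(x, K) = 2*K + x = x + 2*K)
o(Q) = 3 (o(Q) = (Q + 2*Q)/Q = (3*Q)/Q = 3)
d(M, H) = -16 + 8*H
E(X) = 12/17 (E(X) = -16 + 8*(71/34) = -16 + 284/17 = 12/17)
o(1073) - E(-1198) = 3 - 1*12/17 = 3 - 12/17 = 39/17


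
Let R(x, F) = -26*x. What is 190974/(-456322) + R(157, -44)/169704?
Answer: -8567939525/19359917172 ≈ -0.44256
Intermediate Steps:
190974/(-456322) + R(157, -44)/169704 = 190974/(-456322) - 26*157/169704 = 190974*(-1/456322) - 4082*1/169704 = -95487/228161 - 2041/84852 = -8567939525/19359917172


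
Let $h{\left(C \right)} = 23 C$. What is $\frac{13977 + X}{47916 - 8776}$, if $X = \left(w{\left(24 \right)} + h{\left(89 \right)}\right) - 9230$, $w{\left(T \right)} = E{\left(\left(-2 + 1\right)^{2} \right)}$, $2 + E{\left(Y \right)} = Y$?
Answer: $\frac{6793}{39140} \approx 0.17356$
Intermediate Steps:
$E{\left(Y \right)} = -2 + Y$
$w{\left(T \right)} = -1$ ($w{\left(T \right)} = -2 + \left(-2 + 1\right)^{2} = -2 + \left(-1\right)^{2} = -2 + 1 = -1$)
$X = -7184$ ($X = \left(-1 + 23 \cdot 89\right) - 9230 = \left(-1 + 2047\right) - 9230 = 2046 - 9230 = -7184$)
$\frac{13977 + X}{47916 - 8776} = \frac{13977 - 7184}{47916 - 8776} = \frac{6793}{39140}$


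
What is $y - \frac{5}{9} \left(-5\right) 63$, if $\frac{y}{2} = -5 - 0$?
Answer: $-1750$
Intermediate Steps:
$y = -10$ ($y = 2 \left(-5 - 0\right) = 2 \left(-5 + 0\right) = 2 \left(-5\right) = -10$)
$y - \frac{5}{9} \left(-5\right) 63 = - 10 - \frac{5}{9} \left(-5\right) 63 = - 10 \left(-5\right) \frac{1}{9} \left(-5\right) 63 = - 10 \left(\left(- \frac{5}{9}\right) \left(-5\right)\right) 63 = \left(-10\right) \frac{25}{9} \cdot 63 = \left(- \frac{250}{9}\right) 63 = -1750$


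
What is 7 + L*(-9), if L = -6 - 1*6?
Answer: 115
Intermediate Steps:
L = -12 (L = -6 - 6 = -12)
7 + L*(-9) = 7 - 12*(-9) = 7 + 108 = 115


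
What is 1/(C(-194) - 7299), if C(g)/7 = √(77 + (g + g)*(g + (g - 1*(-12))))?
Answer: -2433/15374372 - 7*√145965/46123116 ≈ -0.00021623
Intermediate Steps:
C(g) = 7*√(77 + 2*g*(12 + 2*g)) (C(g) = 7*√(77 + (g + g)*(g + (g - 1*(-12)))) = 7*√(77 + (2*g)*(g + (g + 12))) = 7*√(77 + (2*g)*(g + (12 + g))) = 7*√(77 + (2*g)*(12 + 2*g)) = 7*√(77 + 2*g*(12 + 2*g)))
1/(C(-194) - 7299) = 1/(7*√(77 + 4*(-194)² + 24*(-194)) - 7299) = 1/(7*√(77 + 4*37636 - 4656) - 7299) = 1/(7*√(77 + 150544 - 4656) - 7299) = 1/(7*√145965 - 7299) = 1/(-7299 + 7*√145965)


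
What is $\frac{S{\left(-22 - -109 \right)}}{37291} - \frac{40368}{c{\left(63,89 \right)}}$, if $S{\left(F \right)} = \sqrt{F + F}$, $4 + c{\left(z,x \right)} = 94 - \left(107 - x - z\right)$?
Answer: $- \frac{13456}{45} + \frac{\sqrt{174}}{37291} \approx -299.02$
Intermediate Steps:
$c{\left(z,x \right)} = -17 + x + z$ ($c{\left(z,x \right)} = -4 - \left(13 - x - z\right) = -4 + \left(94 + \left(-107 + x + z\right)\right) = -4 + \left(-13 + x + z\right) = -17 + x + z$)
$S{\left(F \right)} = \sqrt{2} \sqrt{F}$ ($S{\left(F \right)} = \sqrt{2 F} = \sqrt{2} \sqrt{F}$)
$\frac{S{\left(-22 - -109 \right)}}{37291} - \frac{40368}{c{\left(63,89 \right)}} = \frac{\sqrt{2} \sqrt{-22 - -109}}{37291} - \frac{40368}{-17 + 89 + 63} = \sqrt{2} \sqrt{-22 + 109} \cdot \frac{1}{37291} - \frac{40368}{135} = \sqrt{2} \sqrt{87} \cdot \frac{1}{37291} - \frac{13456}{45} = \sqrt{174} \cdot \frac{1}{37291} - \frac{13456}{45} = \frac{\sqrt{174}}{37291} - \frac{13456}{45} = - \frac{13456}{45} + \frac{\sqrt{174}}{37291}$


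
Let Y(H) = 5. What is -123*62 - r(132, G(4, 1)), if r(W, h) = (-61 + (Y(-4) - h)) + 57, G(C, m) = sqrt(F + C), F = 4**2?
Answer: -7627 + 2*sqrt(5) ≈ -7622.5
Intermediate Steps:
F = 16
G(C, m) = sqrt(16 + C)
r(W, h) = 1 - h (r(W, h) = (-61 + (5 - h)) + 57 = (-56 - h) + 57 = 1 - h)
-123*62 - r(132, G(4, 1)) = -123*62 - (1 - sqrt(16 + 4)) = -7626 - (1 - sqrt(20)) = -7626 - (1 - 2*sqrt(5)) = -7626 + (-1 + 2*sqrt(5)) = -7627 + 2*sqrt(5)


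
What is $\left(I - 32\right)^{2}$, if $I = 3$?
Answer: $841$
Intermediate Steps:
$\left(I - 32\right)^{2} = \left(3 - 32\right)^{2} = \left(-29\right)^{2} = 841$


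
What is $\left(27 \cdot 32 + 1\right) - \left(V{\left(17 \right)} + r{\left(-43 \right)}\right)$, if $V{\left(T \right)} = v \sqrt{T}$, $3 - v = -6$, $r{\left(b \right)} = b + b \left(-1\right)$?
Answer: $865 - 9 \sqrt{17} \approx 827.89$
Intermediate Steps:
$r{\left(b \right)} = 0$ ($r{\left(b \right)} = b - b = 0$)
$v = 9$ ($v = 3 - -6 = 3 + 6 = 9$)
$V{\left(T \right)} = 9 \sqrt{T}$
$\left(27 \cdot 32 + 1\right) - \left(V{\left(17 \right)} + r{\left(-43 \right)}\right) = \left(27 \cdot 32 + 1\right) - \left(9 \sqrt{17} + 0\right) = \left(864 + 1\right) - 9 \sqrt{17} = 865 - 9 \sqrt{17}$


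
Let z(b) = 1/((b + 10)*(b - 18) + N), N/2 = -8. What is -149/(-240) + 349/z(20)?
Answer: 3685589/240 ≈ 15357.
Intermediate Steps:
N = -16 (N = 2*(-8) = -16)
z(b) = 1/(-16 + (-18 + b)*(10 + b)) (z(b) = 1/((b + 10)*(b - 18) - 16) = 1/((10 + b)*(-18 + b) - 16) = 1/((-18 + b)*(10 + b) - 16) = 1/(-16 + (-18 + b)*(10 + b)))
-149/(-240) + 349/z(20) = -149/(-240) + 349/(1/(-196 + 20**2 - 8*20)) = -149*(-1/240) + 349/(1/(-196 + 400 - 160)) = 149/240 + 349/(1/44) = 149/240 + 349*44 = 149/240 + 15356 = 3685589/240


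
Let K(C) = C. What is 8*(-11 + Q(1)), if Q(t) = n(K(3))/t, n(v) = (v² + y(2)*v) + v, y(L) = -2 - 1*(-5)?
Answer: 80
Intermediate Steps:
y(L) = 3 (y(L) = -2 + 5 = 3)
n(v) = v² + 4*v (n(v) = (v² + 3*v) + v = v² + 4*v)
Q(t) = 21/t (Q(t) = (3*(4 + 3))/t = (3*7)/t = 21/t)
8*(-11 + Q(1)) = 8*(-11 + 21/1) = 8*(-11 + 21*1) = 8*(-11 + 21) = 8*10 = 80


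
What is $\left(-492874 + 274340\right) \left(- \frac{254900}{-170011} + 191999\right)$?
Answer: $- \frac{7133429854940726}{170011} \approx -4.1959 \cdot 10^{10}$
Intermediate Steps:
$\left(-492874 + 274340\right) \left(- \frac{254900}{-170011} + 191999\right) = - 218534 \left(\left(-254900\right) \left(- \frac{1}{170011}\right) + 191999\right) = - 218534 \left(\frac{254900}{170011} + 191999\right) = \left(-218534\right) \frac{32642196889}{170011} = - \frac{7133429854940726}{170011}$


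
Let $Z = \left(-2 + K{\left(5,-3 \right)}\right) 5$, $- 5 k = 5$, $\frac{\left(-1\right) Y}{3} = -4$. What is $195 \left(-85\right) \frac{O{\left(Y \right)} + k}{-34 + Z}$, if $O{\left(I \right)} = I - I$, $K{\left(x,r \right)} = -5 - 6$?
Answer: $- \frac{5525}{33} \approx -167.42$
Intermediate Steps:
$Y = 12$ ($Y = \left(-3\right) \left(-4\right) = 12$)
$k = -1$ ($k = \left(- \frac{1}{5}\right) 5 = -1$)
$K{\left(x,r \right)} = -11$ ($K{\left(x,r \right)} = -5 - 6 = -11$)
$O{\left(I \right)} = 0$
$Z = -65$ ($Z = \left(-2 - 11\right) 5 = \left(-13\right) 5 = -65$)
$195 \left(-85\right) \frac{O{\left(Y \right)} + k}{-34 + Z} = 195 \left(-85\right) \frac{0 - 1}{-34 - 65} = - 16575 \left(- \frac{1}{-99}\right) = - 16575 \left(\left(-1\right) \left(- \frac{1}{99}\right)\right) = \left(-16575\right) \frac{1}{99} = - \frac{5525}{33}$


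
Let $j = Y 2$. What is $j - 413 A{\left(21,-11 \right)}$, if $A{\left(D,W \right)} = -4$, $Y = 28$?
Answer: $1708$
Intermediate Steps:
$j = 56$ ($j = 28 \cdot 2 = 56$)
$j - 413 A{\left(21,-11 \right)} = 56 - -1652 = 56 + 1652 = 1708$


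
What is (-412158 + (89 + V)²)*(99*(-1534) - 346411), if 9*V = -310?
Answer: 16514751875609/81 ≈ 2.0389e+11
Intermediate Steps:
V = -310/9 (V = (⅑)*(-310) = -310/9 ≈ -34.444)
(-412158 + (89 + V)²)*(99*(-1534) - 346411) = (-412158 + (89 - 310/9)²)*(99*(-1534) - 346411) = (-412158 + (491/9)²)*(-151866 - 346411) = (-412158 + 241081/81)*(-498277) = -33143717/81*(-498277) = 16514751875609/81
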